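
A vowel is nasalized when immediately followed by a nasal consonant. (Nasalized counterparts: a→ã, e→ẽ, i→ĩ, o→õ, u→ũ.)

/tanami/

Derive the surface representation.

/a/ before nasal /n/ → [ã]
/a/ before nasal /m/ → [ã]

[tãnãmi]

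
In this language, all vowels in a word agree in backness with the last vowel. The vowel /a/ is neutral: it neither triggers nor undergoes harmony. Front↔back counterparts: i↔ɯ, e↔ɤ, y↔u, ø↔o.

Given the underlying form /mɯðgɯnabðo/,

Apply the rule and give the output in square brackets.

[mɯðgɯnabðo]

no segment meets the rule's conditions; no change.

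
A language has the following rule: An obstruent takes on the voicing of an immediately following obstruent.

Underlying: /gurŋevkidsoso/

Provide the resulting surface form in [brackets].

[gurŋefkitsoso]

/v/ before /k/ (voiceless) → [f]
/d/ before /s/ (voiceless) → [t]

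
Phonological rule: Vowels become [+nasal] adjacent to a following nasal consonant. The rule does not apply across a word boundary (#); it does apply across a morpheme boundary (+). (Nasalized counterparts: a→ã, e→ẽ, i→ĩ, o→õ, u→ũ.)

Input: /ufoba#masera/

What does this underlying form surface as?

[ufoba#masera]

no segment meets the rule's conditions; no change.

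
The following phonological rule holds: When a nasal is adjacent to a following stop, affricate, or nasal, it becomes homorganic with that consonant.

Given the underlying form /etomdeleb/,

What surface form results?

/m/ before /d/ (alveolar) → [n]

[etondeleb]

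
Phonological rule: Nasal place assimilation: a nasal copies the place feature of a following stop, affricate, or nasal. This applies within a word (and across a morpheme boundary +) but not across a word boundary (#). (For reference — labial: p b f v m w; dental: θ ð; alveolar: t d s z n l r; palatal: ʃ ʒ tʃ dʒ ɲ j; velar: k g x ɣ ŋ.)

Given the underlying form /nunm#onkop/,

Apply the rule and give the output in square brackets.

/n/ before /m/ (labial) → [m]
/n/ before /k/ (velar) → [ŋ]

[numm#oŋkop]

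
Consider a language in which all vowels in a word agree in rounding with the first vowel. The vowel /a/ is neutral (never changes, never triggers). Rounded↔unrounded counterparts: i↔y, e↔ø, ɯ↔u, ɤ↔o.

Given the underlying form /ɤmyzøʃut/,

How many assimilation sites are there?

/y/ harmonizes with /ɤ/ ([-round]) → [i]
/ø/ harmonizes with /ɤ/ ([-round]) → [e]
/u/ harmonizes with /ɤ/ ([-round]) → [ɯ]
3 segments change.

3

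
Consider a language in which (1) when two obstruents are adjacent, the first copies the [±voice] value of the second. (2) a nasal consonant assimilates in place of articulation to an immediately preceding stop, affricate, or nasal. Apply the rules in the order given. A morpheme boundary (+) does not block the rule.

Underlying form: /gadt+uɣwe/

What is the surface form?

Rule 1: /d/ before /t/ (voiceless) → [t]
After rule 1: gatt+uɣwe
Rule 2: no segment meets the rule's conditions; no change.

[gatt+uɣwe]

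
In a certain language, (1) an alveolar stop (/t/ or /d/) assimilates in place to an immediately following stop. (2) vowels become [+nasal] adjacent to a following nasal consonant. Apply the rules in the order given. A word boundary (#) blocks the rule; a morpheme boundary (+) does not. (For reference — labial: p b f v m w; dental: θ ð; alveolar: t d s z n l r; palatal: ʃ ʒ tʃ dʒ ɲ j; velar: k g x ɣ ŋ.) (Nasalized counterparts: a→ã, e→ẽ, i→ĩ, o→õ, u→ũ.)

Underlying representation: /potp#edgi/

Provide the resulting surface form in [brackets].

[popp#eggi]

Rule 1: /t/ before /p/ (labial) → [p]
Rule 1: /d/ before /g/ (velar) → [g]
After rule 1: popp#eggi
Rule 2: no segment meets the rule's conditions; no change.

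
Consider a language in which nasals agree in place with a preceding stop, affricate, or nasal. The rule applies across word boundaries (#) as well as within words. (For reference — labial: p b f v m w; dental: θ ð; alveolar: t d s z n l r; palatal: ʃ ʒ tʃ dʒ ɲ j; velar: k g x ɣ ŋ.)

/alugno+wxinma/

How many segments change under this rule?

/n/ after /g/ (velar) → [ŋ]
/m/ after /n/ (alveolar) → [n]
2 segments change.

2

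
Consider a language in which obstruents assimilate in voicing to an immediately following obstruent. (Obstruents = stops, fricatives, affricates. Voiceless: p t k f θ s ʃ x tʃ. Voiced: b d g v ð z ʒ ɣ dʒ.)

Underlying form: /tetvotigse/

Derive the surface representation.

/t/ before /v/ (voiced) → [d]
/g/ before /s/ (voiceless) → [k]

[tedvotikse]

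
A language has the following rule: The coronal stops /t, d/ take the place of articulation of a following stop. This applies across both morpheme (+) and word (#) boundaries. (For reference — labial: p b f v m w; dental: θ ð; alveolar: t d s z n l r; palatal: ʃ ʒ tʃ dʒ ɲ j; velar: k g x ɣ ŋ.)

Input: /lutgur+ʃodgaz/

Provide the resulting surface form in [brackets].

/t/ before /g/ (velar) → [k]
/d/ before /g/ (velar) → [g]

[lukgur+ʃoggaz]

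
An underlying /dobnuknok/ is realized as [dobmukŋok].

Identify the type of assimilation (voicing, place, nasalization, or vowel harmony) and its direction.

place assimilation, progressive

/n/→[m] /n/→[ŋ].
Each target copies a feature from the preceding segment, so the direction is progressive.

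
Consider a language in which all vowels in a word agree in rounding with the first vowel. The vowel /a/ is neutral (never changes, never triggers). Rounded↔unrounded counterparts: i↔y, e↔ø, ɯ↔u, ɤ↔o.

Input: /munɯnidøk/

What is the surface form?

[mununydøk]

/ɯ/ harmonizes with /u/ ([+round]) → [u]
/i/ harmonizes with /u/ ([+round]) → [y]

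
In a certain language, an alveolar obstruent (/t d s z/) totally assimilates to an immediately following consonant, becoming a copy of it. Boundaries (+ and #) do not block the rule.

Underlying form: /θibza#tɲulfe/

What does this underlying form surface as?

[θibza#ɲɲulfe]

/t/ before /ɲ/ → [ɲ] (total assimilation)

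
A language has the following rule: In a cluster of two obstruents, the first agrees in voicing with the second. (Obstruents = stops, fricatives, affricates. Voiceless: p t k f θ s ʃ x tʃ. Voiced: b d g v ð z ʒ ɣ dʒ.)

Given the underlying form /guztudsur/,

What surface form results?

[gustutsur]

/z/ before /t/ (voiceless) → [s]
/d/ before /s/ (voiceless) → [t]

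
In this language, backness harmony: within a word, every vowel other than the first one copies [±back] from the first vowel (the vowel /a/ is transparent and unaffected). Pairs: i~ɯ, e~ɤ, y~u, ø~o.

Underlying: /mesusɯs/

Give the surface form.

/u/ harmonizes with /e/ ([-back]) → [y]
/ɯ/ harmonizes with /e/ ([-back]) → [i]

[mesysis]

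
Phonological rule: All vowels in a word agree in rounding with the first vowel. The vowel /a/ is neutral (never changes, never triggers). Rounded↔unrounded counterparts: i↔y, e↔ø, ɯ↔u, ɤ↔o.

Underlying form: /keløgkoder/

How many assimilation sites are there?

/ø/ harmonizes with /e/ ([-round]) → [e]
/o/ harmonizes with /e/ ([-round]) → [ɤ]
2 segments change.

2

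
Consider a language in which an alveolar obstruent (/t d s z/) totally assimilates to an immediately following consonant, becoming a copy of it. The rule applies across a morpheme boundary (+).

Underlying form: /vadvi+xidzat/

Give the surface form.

/d/ before /v/ → [v] (total assimilation)
/d/ before /z/ → [z] (total assimilation)

[vavvi+xizzat]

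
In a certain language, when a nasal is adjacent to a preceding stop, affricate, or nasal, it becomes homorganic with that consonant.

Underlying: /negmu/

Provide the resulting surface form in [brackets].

[negŋu]

/m/ after /g/ (velar) → [ŋ]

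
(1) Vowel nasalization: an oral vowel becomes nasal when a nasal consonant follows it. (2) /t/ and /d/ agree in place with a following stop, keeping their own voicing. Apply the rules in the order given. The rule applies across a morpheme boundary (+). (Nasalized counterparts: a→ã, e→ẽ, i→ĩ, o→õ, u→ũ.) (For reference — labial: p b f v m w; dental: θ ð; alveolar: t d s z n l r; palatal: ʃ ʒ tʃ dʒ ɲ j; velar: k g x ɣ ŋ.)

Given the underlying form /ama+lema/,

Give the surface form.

[ãma+lẽma]

Rule 1: /a/ before nasal /m/ → [ã]
Rule 1: /e/ before nasal /m/ → [ẽ]
After rule 1: ãma+lẽma
Rule 2: no segment meets the rule's conditions; no change.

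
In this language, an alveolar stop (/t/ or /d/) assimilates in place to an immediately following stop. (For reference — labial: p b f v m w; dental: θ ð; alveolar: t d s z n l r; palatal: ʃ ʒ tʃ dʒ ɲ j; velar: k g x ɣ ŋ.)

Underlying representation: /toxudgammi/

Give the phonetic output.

[toxuggammi]

/d/ before /g/ (velar) → [g]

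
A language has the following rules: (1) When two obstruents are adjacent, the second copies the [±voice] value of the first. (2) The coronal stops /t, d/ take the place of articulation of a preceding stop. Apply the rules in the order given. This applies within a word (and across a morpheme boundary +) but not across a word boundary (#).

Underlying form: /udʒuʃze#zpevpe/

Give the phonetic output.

Rule 1: /z/ after /ʃ/ (voiceless) → [s]
Rule 1: /p/ after /z/ (voiced) → [b]
Rule 1: /p/ after /v/ (voiced) → [b]
After rule 1: udʒuʃse#zbevbe
Rule 2: no segment meets the rule's conditions; no change.

[udʒuʃse#zbevbe]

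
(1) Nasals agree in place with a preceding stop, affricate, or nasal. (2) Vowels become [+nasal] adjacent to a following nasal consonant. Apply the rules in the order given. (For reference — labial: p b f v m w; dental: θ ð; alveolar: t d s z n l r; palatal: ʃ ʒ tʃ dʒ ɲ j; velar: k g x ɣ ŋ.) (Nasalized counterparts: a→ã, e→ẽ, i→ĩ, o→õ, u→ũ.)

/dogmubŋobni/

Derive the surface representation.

Rule 1: /m/ after /g/ (velar) → [ŋ]
Rule 1: /ŋ/ after /b/ (labial) → [m]
Rule 1: /n/ after /b/ (labial) → [m]
After rule 1: dogŋubmobmi
Rule 2: no segment meets the rule's conditions; no change.

[dogŋubmobmi]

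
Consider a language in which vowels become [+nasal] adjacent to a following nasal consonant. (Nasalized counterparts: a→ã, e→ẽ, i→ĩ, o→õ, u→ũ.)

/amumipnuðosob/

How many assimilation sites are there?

2

/a/ before nasal /m/ → [ã]
/u/ before nasal /m/ → [ũ]
2 segments change.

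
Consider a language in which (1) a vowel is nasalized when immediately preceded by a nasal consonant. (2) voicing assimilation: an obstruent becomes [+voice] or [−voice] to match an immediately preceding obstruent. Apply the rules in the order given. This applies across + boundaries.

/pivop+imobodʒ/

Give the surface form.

[pivop+imõbodʒ]

Rule 1: /o/ after nasal /m/ → [õ]
After rule 1: pivop+imõbodʒ
Rule 2: no segment meets the rule's conditions; no change.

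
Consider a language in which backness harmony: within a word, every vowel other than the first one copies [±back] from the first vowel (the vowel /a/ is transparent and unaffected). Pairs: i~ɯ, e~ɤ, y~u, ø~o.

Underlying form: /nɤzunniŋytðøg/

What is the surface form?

[nɤzunnɯŋutðog]

/i/ harmonizes with /ɤ/ ([+back]) → [ɯ]
/y/ harmonizes with /ɤ/ ([+back]) → [u]
/ø/ harmonizes with /ɤ/ ([+back]) → [o]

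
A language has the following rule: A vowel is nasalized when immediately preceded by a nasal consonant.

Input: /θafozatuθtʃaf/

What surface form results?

[θafozatuθtʃaf]

no segment meets the rule's conditions; no change.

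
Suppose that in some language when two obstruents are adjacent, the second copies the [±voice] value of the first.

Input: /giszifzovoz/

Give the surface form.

[gissifsovoz]

/z/ after /s/ (voiceless) → [s]
/z/ after /f/ (voiceless) → [s]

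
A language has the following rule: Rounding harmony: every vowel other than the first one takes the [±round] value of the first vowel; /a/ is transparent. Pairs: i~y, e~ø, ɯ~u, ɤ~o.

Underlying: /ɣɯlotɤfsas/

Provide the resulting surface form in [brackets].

[ɣɯlɤtɤfsas]

/o/ harmonizes with /ɯ/ ([-round]) → [ɤ]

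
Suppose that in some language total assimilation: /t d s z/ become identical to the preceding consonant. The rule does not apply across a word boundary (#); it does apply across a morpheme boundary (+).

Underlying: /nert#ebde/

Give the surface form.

/t/ after /r/ → [r] (total assimilation)
/d/ after /b/ → [b] (total assimilation)

[nerr#ebbe]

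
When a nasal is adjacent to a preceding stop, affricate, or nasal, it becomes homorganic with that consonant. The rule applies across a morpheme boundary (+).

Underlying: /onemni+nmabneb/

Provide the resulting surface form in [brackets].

/n/ after /m/ (labial) → [m]
/m/ after /n/ (alveolar) → [n]
/n/ after /b/ (labial) → [m]

[onemmi+nnabmeb]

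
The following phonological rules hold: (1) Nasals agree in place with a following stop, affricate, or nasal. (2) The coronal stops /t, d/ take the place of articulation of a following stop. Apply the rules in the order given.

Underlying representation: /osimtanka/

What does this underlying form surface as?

[osintaŋka]

Rule 1: /m/ before /t/ (alveolar) → [n]
Rule 1: /n/ before /k/ (velar) → [ŋ]
After rule 1: osintaŋka
Rule 2: no segment meets the rule's conditions; no change.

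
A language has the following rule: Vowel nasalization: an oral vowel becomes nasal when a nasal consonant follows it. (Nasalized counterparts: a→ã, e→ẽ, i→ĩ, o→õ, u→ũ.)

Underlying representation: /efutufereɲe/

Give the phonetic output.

[efutuferẽɲe]

/e/ before nasal /ɲ/ → [ẽ]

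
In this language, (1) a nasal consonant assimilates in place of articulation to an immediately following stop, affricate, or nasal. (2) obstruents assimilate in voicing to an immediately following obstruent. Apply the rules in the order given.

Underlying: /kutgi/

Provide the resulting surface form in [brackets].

[kudgi]

Rule 1: no segment meets the rule's conditions; no change.
After rule 1: kutgi
Rule 2: /t/ before /g/ (voiced) → [d]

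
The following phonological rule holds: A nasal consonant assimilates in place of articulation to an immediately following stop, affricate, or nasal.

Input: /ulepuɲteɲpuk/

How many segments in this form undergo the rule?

/ɲ/ before /t/ (alveolar) → [n]
/ɲ/ before /p/ (labial) → [m]
2 segments change.

2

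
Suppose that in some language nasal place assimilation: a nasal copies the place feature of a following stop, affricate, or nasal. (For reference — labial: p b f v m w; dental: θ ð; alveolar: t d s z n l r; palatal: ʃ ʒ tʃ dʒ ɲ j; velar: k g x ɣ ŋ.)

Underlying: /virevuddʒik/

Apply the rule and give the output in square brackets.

no segment meets the rule's conditions; no change.

[virevuddʒik]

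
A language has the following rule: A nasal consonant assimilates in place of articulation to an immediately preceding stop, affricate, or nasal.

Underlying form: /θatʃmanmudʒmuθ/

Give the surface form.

/m/ after /tʃ/ (palatal) → [ɲ]
/m/ after /n/ (alveolar) → [n]
/m/ after /dʒ/ (palatal) → [ɲ]

[θatʃɲannudʒɲuθ]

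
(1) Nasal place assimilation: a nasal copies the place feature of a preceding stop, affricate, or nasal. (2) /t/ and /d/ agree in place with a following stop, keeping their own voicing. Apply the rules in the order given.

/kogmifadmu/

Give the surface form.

[kogŋifadnu]

Rule 1: /m/ after /g/ (velar) → [ŋ]
Rule 1: /m/ after /d/ (alveolar) → [n]
After rule 1: kogŋifadnu
Rule 2: no segment meets the rule's conditions; no change.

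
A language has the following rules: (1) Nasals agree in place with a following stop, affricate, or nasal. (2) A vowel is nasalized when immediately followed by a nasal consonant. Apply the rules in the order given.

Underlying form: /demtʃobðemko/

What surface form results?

[dẽɲtʃobðẽŋko]

Rule 1: /m/ before /tʃ/ (palatal) → [ɲ]
Rule 1: /m/ before /k/ (velar) → [ŋ]
After rule 1: deɲtʃobðeŋko
Rule 2: /e/ before nasal /ɲ/ → [ẽ]
Rule 2: /e/ before nasal /ŋ/ → [ẽ]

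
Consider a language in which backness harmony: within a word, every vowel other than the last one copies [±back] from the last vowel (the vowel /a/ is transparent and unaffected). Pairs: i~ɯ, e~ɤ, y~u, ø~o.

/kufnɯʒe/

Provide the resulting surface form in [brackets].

[kyfniʒe]

/u/ harmonizes with /e/ ([-back]) → [y]
/ɯ/ harmonizes with /e/ ([-back]) → [i]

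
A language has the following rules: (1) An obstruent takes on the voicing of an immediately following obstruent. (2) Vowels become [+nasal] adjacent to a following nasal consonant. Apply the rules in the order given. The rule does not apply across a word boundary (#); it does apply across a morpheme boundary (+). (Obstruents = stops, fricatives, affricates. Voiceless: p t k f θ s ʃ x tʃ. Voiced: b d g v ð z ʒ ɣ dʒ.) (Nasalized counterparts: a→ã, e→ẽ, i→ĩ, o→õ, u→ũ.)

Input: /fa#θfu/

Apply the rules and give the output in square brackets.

[fa#θfu]

Rule 1: no segment meets the rule's conditions; no change.
After rule 1: fa#θfu
Rule 2: no segment meets the rule's conditions; no change.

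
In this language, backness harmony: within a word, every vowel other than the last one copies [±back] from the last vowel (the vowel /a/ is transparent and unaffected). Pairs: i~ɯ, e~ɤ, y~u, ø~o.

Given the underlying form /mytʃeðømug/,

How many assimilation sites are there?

/y/ harmonizes with /u/ ([+back]) → [u]
/e/ harmonizes with /u/ ([+back]) → [ɤ]
/ø/ harmonizes with /u/ ([+back]) → [o]
3 segments change.

3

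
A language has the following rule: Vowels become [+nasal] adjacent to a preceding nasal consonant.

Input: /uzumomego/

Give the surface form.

[uzumõmẽgo]

/o/ after nasal /m/ → [õ]
/e/ after nasal /m/ → [ẽ]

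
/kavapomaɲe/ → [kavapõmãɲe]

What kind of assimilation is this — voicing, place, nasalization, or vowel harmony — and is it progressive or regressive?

nasalization, regressive

/o/→[õ] /a/→[ã].
Each target copies a feature from the following segment, so the direction is regressive.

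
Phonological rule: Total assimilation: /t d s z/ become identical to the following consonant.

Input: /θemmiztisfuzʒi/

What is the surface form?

/z/ before /t/ → [t] (total assimilation)
/s/ before /f/ → [f] (total assimilation)
/z/ before /ʒ/ → [ʒ] (total assimilation)

[θemmittiffuʒʒi]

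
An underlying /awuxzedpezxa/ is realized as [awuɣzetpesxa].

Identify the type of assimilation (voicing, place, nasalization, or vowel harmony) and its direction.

/x/→[ɣ] /d/→[t] /z/→[s].
Each target copies a feature from the following segment, so the direction is regressive.

voicing assimilation, regressive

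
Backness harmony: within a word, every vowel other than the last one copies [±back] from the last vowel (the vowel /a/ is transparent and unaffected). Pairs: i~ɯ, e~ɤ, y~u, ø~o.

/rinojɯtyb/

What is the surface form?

[rinøjityb]

/o/ harmonizes with /y/ ([-back]) → [ø]
/ɯ/ harmonizes with /y/ ([-back]) → [i]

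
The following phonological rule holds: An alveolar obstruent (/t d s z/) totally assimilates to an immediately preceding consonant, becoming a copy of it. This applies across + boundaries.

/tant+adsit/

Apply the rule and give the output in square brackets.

/t/ after /n/ → [n] (total assimilation)
/s/ after /d/ → [d] (total assimilation)

[tann+addit]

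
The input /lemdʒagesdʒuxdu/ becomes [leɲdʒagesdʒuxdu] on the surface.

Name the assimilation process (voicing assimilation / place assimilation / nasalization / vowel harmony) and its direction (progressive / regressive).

/m/→[ɲ].
Each target copies a feature from the following segment, so the direction is regressive.

place assimilation, regressive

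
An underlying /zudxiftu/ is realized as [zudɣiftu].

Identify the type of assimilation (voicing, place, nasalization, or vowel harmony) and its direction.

voicing assimilation, progressive

/x/→[ɣ].
Each target copies a feature from the preceding segment, so the direction is progressive.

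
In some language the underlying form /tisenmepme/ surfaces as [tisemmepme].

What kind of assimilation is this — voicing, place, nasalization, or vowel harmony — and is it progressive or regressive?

place assimilation, regressive

/n/→[m].
Each target copies a feature from the following segment, so the direction is regressive.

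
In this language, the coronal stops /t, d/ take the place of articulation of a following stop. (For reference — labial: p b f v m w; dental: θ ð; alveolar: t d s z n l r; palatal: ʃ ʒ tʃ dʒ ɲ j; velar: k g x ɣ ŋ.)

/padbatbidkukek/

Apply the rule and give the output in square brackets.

[pabbapbigkukek]

/d/ before /b/ (labial) → [b]
/t/ before /b/ (labial) → [p]
/d/ before /k/ (velar) → [g]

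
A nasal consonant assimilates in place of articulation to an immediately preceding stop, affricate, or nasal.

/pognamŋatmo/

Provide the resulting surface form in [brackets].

[pogŋammatno]

/n/ after /g/ (velar) → [ŋ]
/ŋ/ after /m/ (labial) → [m]
/m/ after /t/ (alveolar) → [n]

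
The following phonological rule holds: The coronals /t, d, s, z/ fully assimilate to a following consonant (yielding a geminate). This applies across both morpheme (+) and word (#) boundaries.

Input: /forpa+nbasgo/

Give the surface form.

[forpa+nbaggo]

/s/ before /g/ → [g] (total assimilation)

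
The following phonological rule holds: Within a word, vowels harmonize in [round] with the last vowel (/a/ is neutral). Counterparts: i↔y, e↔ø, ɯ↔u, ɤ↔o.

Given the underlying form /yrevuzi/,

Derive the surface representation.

/y/ harmonizes with /i/ ([-round]) → [i]
/u/ harmonizes with /i/ ([-round]) → [ɯ]

[irevɯzi]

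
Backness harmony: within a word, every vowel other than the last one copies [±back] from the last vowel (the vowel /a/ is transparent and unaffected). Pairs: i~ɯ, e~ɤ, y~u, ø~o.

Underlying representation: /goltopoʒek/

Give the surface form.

/o/ harmonizes with /e/ ([-back]) → [ø]
/o/ harmonizes with /e/ ([-back]) → [ø]
/o/ harmonizes with /e/ ([-back]) → [ø]

[gøltøpøʒek]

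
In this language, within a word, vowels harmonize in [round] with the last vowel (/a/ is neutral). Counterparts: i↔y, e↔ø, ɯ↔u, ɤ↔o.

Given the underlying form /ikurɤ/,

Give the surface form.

[ikɯrɤ]

/u/ harmonizes with /ɤ/ ([-round]) → [ɯ]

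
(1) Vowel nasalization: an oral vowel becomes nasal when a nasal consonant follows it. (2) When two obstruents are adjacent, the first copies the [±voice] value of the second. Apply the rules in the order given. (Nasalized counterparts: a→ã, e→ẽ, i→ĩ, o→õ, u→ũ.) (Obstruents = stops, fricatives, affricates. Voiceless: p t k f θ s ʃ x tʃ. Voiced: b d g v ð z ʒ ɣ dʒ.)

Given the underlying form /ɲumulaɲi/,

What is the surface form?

Rule 1: /u/ before nasal /m/ → [ũ]
Rule 1: /a/ before nasal /ɲ/ → [ã]
After rule 1: ɲũmulãɲi
Rule 2: no segment meets the rule's conditions; no change.

[ɲũmulãɲi]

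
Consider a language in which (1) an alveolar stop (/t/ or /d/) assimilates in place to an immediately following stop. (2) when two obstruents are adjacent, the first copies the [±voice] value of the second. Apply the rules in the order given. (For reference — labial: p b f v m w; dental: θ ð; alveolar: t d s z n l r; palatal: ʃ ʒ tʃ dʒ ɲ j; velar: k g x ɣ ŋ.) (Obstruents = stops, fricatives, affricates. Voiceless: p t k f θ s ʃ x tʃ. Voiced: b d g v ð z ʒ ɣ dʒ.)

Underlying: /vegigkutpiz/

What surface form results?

Rule 1: /t/ before /p/ (labial) → [p]
After rule 1: vegigkuppiz
Rule 2: /g/ before /k/ (voiceless) → [k]

[vegikkuppiz]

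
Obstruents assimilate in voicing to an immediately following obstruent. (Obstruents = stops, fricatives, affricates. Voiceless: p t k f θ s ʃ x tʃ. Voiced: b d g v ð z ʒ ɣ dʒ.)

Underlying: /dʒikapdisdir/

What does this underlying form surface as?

[dʒikabdizdir]

/p/ before /d/ (voiced) → [b]
/s/ before /d/ (voiced) → [z]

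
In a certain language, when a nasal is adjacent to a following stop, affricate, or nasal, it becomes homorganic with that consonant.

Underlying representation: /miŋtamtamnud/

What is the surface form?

/ŋ/ before /t/ (alveolar) → [n]
/m/ before /t/ (alveolar) → [n]
/m/ before /n/ (alveolar) → [n]

[mintantannud]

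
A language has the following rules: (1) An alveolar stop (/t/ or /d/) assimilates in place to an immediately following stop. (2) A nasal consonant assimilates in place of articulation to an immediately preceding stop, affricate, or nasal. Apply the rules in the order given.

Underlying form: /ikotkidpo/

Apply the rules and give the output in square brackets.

[ikokkibpo]

Rule 1: /t/ before /k/ (velar) → [k]
Rule 1: /d/ before /p/ (labial) → [b]
After rule 1: ikokkibpo
Rule 2: no segment meets the rule's conditions; no change.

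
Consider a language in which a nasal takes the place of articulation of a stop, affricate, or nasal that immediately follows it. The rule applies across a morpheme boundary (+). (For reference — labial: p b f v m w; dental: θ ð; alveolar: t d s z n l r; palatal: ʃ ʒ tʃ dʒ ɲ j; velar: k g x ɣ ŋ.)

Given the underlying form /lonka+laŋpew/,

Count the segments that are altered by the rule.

2

/n/ before /k/ (velar) → [ŋ]
/ŋ/ before /p/ (labial) → [m]
2 segments change.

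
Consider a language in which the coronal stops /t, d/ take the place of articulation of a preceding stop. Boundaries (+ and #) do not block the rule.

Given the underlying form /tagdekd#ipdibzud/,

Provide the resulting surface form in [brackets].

/d/ after /g/ (velar) → [g]
/d/ after /k/ (velar) → [g]
/d/ after /p/ (labial) → [b]

[taggekg#ipbibzud]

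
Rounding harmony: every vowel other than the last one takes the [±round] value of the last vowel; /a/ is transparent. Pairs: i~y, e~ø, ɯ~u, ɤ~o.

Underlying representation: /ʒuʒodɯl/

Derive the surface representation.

/u/ harmonizes with /ɯ/ ([-round]) → [ɯ]
/o/ harmonizes with /ɯ/ ([-round]) → [ɤ]

[ʒɯʒɤdɯl]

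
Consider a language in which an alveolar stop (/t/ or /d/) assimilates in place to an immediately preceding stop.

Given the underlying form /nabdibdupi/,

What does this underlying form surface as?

/d/ after /b/ (labial) → [b]
/d/ after /b/ (labial) → [b]

[nabbibbupi]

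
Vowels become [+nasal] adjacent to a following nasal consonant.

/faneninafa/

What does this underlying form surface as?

[fãnẽnĩnafa]

/a/ before nasal /n/ → [ã]
/e/ before nasal /n/ → [ẽ]
/i/ before nasal /n/ → [ĩ]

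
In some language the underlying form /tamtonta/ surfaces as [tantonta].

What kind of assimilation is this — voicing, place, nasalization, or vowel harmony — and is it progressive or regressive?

place assimilation, regressive

/m/→[n].
Each target copies a feature from the following segment, so the direction is regressive.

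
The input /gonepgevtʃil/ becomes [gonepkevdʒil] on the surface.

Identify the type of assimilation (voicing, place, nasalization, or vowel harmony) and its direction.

/g/→[k] /tʃ/→[dʒ].
Each target copies a feature from the preceding segment, so the direction is progressive.

voicing assimilation, progressive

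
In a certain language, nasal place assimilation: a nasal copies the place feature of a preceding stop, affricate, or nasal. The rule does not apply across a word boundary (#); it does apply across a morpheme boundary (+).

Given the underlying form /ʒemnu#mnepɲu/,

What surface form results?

[ʒemmu#mmepmu]

/n/ after /m/ (labial) → [m]
/n/ after /m/ (labial) → [m]
/ɲ/ after /p/ (labial) → [m]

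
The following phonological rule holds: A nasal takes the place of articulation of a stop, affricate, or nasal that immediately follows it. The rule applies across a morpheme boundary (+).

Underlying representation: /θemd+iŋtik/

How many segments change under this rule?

2

/m/ before /d/ (alveolar) → [n]
/ŋ/ before /t/ (alveolar) → [n]
2 segments change.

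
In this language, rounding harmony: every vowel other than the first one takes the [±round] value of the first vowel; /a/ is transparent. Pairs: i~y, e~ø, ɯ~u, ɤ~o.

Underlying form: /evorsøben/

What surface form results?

/o/ harmonizes with /e/ ([-round]) → [ɤ]
/ø/ harmonizes with /e/ ([-round]) → [e]

[evɤrseben]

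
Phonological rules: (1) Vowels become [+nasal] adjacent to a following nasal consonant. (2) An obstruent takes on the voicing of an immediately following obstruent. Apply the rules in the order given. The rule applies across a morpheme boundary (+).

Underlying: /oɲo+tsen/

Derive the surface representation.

[õɲo+tsẽn]

Rule 1: /o/ before nasal /ɲ/ → [õ]
Rule 1: /e/ before nasal /n/ → [ẽ]
After rule 1: õɲo+tsẽn
Rule 2: no segment meets the rule's conditions; no change.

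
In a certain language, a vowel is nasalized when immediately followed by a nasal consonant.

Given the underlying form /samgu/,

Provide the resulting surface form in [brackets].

[sãmgu]

/a/ before nasal /m/ → [ã]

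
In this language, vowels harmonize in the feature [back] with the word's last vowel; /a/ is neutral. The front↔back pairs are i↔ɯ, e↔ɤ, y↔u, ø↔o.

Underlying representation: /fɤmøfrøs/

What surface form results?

[femøfrøs]

/ɤ/ harmonizes with /ø/ ([-back]) → [e]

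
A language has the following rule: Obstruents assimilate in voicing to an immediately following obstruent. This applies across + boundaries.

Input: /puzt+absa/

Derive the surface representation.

[pust+apsa]

/z/ before /t/ (voiceless) → [s]
/b/ before /s/ (voiceless) → [p]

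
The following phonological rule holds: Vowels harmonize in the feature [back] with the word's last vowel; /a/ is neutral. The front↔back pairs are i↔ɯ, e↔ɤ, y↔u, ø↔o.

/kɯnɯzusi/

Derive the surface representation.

[kinizysi]

/ɯ/ harmonizes with /i/ ([-back]) → [i]
/ɯ/ harmonizes with /i/ ([-back]) → [i]
/u/ harmonizes with /i/ ([-back]) → [y]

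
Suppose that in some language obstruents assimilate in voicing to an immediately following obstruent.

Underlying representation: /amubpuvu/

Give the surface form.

/b/ before /p/ (voiceless) → [p]

[amuppuvu]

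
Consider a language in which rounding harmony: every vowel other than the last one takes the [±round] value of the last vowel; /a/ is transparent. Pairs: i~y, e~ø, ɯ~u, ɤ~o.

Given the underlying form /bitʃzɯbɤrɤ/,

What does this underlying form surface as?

[bitʃzɯbɤrɤ]

no segment meets the rule's conditions; no change.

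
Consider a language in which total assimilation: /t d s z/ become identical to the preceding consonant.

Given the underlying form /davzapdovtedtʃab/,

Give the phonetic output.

/z/ after /v/ → [v] (total assimilation)
/d/ after /p/ → [p] (total assimilation)
/t/ after /v/ → [v] (total assimilation)

[davvappovvedtʃab]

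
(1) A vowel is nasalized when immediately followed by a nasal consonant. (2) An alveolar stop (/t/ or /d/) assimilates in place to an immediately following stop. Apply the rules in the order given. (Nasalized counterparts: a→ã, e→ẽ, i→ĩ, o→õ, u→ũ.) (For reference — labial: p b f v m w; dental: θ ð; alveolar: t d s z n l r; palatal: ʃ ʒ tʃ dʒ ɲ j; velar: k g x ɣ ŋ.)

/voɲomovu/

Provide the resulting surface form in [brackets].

[võɲõmovu]

Rule 1: /o/ before nasal /ɲ/ → [õ]
Rule 1: /o/ before nasal /m/ → [õ]
After rule 1: võɲõmovu
Rule 2: no segment meets the rule's conditions; no change.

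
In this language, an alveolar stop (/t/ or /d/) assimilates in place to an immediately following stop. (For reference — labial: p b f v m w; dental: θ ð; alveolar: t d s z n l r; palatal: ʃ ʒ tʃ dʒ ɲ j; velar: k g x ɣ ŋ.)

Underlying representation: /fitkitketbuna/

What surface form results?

/t/ before /k/ (velar) → [k]
/t/ before /k/ (velar) → [k]
/t/ before /b/ (labial) → [p]

[fikkikkepbuna]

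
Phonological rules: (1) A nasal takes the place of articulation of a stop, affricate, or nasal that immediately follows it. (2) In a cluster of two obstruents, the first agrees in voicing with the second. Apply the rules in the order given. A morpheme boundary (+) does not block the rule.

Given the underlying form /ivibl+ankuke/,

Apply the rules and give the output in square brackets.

Rule 1: /n/ before /k/ (velar) → [ŋ]
After rule 1: ivibl+aŋkuke
Rule 2: no segment meets the rule's conditions; no change.

[ivibl+aŋkuke]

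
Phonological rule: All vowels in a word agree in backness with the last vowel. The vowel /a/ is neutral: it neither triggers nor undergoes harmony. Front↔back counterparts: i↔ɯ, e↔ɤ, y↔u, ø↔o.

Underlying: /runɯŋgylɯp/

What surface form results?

/y/ harmonizes with /ɯ/ ([+back]) → [u]

[runɯŋgulɯp]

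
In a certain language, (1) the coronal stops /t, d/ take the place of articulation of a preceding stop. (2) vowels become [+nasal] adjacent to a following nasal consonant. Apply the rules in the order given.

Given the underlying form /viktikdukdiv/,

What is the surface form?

[vikkikgukgiv]

Rule 1: /t/ after /k/ (velar) → [k]
Rule 1: /d/ after /k/ (velar) → [g]
Rule 1: /d/ after /k/ (velar) → [g]
After rule 1: vikkikgukgiv
Rule 2: no segment meets the rule's conditions; no change.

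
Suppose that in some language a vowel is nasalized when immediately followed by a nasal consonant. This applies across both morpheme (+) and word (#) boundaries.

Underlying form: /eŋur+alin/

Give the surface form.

[ẽŋur+alĩn]

/e/ before nasal /ŋ/ → [ẽ]
/i/ before nasal /n/ → [ĩ]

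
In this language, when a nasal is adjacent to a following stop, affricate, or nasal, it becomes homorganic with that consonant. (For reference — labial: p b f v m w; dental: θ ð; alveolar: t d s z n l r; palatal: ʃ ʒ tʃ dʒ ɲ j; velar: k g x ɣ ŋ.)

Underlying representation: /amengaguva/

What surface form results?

[ameŋgaguva]

/n/ before /g/ (velar) → [ŋ]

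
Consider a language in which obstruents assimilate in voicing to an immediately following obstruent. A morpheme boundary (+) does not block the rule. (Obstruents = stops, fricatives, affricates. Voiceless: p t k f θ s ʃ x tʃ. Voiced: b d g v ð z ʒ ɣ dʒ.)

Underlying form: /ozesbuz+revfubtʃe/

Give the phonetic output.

[ozezbuz+reffuptʃe]

/s/ before /b/ (voiced) → [z]
/v/ before /f/ (voiceless) → [f]
/b/ before /tʃ/ (voiceless) → [p]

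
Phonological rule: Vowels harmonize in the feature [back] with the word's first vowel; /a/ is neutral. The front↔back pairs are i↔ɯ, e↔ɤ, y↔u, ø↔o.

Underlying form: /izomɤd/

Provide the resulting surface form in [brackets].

/o/ harmonizes with /i/ ([-back]) → [ø]
/ɤ/ harmonizes with /i/ ([-back]) → [e]

[izømed]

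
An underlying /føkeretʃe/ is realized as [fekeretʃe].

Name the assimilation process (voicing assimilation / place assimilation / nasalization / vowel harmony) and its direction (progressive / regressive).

/ø/→[e].
Vowels agree with the last vowel, so the harmony is regressive.

vowel harmony, regressive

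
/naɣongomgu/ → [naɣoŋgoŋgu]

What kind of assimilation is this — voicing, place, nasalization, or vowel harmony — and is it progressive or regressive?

place assimilation, regressive

/n/→[ŋ] /m/→[ŋ].
Each target copies a feature from the following segment, so the direction is regressive.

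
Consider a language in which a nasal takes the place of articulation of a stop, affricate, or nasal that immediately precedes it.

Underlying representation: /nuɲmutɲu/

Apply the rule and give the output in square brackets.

[nuɲɲutnu]

/m/ after /ɲ/ (palatal) → [ɲ]
/ɲ/ after /t/ (alveolar) → [n]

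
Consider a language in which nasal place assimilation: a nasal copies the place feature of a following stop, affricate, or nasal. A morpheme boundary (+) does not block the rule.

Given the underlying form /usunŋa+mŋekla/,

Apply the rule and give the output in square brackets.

[usuŋŋa+ŋŋekla]

/n/ before /ŋ/ (velar) → [ŋ]
/m/ before /ŋ/ (velar) → [ŋ]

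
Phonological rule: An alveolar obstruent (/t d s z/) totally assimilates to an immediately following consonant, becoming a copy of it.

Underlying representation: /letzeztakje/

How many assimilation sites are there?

/t/ before /z/ → [z] (total assimilation)
/z/ before /t/ → [t] (total assimilation)
2 segments change.

2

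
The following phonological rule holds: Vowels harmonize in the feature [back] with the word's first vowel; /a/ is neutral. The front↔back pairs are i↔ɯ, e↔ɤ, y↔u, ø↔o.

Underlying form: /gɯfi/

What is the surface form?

/i/ harmonizes with /ɯ/ ([+back]) → [ɯ]

[gɯfɯ]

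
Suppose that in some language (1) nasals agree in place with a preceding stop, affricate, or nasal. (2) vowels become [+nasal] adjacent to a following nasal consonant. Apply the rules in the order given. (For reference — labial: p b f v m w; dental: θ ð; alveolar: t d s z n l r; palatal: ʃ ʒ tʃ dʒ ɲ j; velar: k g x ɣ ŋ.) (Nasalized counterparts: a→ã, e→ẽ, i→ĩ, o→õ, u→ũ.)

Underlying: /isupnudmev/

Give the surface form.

Rule 1: /n/ after /p/ (labial) → [m]
Rule 1: /m/ after /d/ (alveolar) → [n]
After rule 1: isupmudnev
Rule 2: no segment meets the rule's conditions; no change.

[isupmudnev]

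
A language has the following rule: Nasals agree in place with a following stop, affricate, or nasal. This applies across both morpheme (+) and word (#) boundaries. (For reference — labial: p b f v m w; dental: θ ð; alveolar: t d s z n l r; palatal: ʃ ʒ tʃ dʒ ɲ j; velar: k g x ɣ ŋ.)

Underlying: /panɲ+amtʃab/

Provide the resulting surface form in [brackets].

[paɲɲ+aɲtʃab]

/n/ before /ɲ/ (palatal) → [ɲ]
/m/ before /tʃ/ (palatal) → [ɲ]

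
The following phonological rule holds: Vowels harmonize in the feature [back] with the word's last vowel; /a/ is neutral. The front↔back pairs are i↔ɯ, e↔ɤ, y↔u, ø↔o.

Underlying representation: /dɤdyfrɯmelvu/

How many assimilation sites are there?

/y/ harmonizes with /u/ ([+back]) → [u]
/e/ harmonizes with /u/ ([+back]) → [ɤ]
2 segments change.

2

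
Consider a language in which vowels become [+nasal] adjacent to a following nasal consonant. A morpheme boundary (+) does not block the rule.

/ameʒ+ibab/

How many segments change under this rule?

1

/a/ before nasal /m/ → [ã]
1 segment changes.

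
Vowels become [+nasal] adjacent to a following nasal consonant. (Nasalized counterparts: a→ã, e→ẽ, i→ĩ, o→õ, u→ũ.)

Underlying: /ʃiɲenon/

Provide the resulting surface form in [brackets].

[ʃĩɲẽnõn]

/i/ before nasal /ɲ/ → [ĩ]
/e/ before nasal /n/ → [ẽ]
/o/ before nasal /n/ → [õ]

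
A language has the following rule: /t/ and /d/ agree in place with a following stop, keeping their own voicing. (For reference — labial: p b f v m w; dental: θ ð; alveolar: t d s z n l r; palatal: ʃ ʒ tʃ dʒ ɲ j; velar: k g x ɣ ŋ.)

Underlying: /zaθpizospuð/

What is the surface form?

no segment meets the rule's conditions; no change.

[zaθpizospuð]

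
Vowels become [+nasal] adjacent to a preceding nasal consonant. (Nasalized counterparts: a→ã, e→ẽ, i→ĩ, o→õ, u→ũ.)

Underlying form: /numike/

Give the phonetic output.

/u/ after nasal /n/ → [ũ]
/i/ after nasal /m/ → [ĩ]

[nũmĩke]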